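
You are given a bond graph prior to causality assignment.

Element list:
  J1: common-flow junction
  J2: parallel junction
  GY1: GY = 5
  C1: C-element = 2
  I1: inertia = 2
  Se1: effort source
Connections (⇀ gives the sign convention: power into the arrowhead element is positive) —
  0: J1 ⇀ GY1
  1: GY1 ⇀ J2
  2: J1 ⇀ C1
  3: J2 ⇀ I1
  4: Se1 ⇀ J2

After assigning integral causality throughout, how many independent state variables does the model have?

2  (C1, I1 all integral)

bond 4 →J2  (source Se1 imposes e)
bond 1 →GY1  (0-jn J2 has e-setter on 4)
bond 3 →I1  (J2: bond 4 brought effort, rest push out)
bond 0 →GY1  (GY1 both-in/both-out from 1)
bond 2 →J1  (1-jn J1 has f-setter on 0)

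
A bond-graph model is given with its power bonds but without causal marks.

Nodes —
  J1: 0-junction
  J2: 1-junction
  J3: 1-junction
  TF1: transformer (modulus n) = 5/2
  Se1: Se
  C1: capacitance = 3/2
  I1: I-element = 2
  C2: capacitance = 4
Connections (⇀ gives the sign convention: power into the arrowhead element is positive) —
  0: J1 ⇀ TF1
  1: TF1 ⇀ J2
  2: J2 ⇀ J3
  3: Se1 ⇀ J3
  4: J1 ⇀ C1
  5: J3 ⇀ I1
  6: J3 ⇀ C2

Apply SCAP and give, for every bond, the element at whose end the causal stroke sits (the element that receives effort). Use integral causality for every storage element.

b3 |J3  (Se1 (Se) sets effort on bond)
b4 |J1  (C1 integral (e out))
b0 |TF1  (J1: bond 4 brought effort, rest push out)
b1 |J2  (TF1 one-in-one-out from 0)
b2 |J3  (only one flow-in slot at J2)
b5 |I1  (I1 integral (f out))
b6 |J3  (J3: bond 5 brought flow, rest push out)

bond 0 stroke at TF1
bond 1 stroke at J2
bond 2 stroke at J3
bond 3 stroke at J3
bond 4 stroke at J1
bond 5 stroke at I1
bond 6 stroke at J3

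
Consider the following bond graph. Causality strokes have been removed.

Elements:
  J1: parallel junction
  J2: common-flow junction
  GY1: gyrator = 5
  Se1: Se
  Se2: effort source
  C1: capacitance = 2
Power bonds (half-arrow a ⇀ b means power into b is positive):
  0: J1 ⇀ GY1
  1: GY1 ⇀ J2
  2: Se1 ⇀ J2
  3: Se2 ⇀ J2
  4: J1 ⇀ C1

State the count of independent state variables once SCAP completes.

1  (C1 all integral)

b2 stroke→J2  (Se1: effort source, stroke at far end)
b3 stroke→J2  (Se2: effort source, stroke at far end)
b1 stroke→GY1  (J2 needs exactly one f-in)
b0 stroke→GY1  (GY1: gyrator matches bond 1)
b4 stroke→J1  (closing 0-jn rule on J1)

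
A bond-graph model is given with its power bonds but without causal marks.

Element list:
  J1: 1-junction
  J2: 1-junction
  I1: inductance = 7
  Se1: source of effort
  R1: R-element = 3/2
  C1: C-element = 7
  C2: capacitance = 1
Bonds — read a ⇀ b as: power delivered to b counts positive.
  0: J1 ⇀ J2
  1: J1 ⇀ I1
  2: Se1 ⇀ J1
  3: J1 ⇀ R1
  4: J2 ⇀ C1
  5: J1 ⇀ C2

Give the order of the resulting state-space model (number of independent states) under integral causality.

b2 stroke→J1  (source Se1 imposes e)
b1 stroke→I1  (I1: I, integral causality)
b0 stroke→J1  (J1: bond 1 brought flow, rest push out)
b3 stroke→J1  (J1 flow already set via bond 1)
b5 stroke→J1  (J1 flow already set via bond 1)
b4 stroke→J2  (1-jn J2 has f-setter on 0)

3  (C1, C2, I1 all integral)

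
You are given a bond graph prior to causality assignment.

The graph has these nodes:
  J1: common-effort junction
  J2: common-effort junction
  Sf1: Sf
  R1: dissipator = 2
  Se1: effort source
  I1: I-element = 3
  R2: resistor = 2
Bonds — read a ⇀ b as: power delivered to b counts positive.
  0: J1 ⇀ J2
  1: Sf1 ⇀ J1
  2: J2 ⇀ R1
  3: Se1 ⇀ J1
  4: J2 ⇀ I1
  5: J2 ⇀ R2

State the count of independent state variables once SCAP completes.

1  (I1 all integral)

#1 stroke at Sf1  (Sf1 (Sf) sets flow on bond)
#3 stroke at J1  (Se1 fixes effort; stroke away)
#0 stroke at J2  (J1 effort already set via bond 3)
#2 stroke at R1  (J2 effort already set via bond 0)
#4 stroke at I1  (0-jn J2 has e-setter on 0)
#5 stroke at R2  (J2 effort already set via bond 0)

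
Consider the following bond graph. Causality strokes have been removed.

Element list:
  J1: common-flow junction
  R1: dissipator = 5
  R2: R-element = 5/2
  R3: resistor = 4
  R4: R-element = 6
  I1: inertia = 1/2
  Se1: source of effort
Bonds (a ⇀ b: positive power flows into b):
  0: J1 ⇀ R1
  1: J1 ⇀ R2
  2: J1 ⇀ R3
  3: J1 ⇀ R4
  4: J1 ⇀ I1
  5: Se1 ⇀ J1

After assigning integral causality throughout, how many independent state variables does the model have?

#5 stroke→J1  (Se1 (Se) sets effort on bond)
#4 stroke→I1  (I1 outputs flow p/I1)
#0 stroke→J1  (J1: bond 4 brought flow, rest push out)
#1 stroke→J1  (common-f at J1 fixed by 4)
#2 stroke→J1  (1-jn J1 has f-setter on 4)
#3 stroke→J1  (common-f at J1 fixed by 4)

1  (I1 all integral)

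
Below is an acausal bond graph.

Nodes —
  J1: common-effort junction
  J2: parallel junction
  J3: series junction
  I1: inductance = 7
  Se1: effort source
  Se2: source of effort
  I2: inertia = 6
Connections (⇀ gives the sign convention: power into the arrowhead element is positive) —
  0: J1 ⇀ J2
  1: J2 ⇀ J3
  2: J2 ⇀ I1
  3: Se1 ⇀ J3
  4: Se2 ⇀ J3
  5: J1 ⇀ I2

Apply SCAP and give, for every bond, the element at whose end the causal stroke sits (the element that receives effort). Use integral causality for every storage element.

bond 0 →J1
bond 1 →J2
bond 2 →I1
bond 3 →J3
bond 4 →J3
bond 5 →I2

b3 |J3  (Se1: effort source, stroke at far end)
b4 |J3  (Se2: effort source, stroke at far end)
b1 |J2  (J3 needs exactly one f-in)
b0 |J1  (J2 effort already set via bond 1)
b2 |I1  (J2: bond 1 brought effort, rest push out)
b5 |I2  (common-e at J1 fixed by 0)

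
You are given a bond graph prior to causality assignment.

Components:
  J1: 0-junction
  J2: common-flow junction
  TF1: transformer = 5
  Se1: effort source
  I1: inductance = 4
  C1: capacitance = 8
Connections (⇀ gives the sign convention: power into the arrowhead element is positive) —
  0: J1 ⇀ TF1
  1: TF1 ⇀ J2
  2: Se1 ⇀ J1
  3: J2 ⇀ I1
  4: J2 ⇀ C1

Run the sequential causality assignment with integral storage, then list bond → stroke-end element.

b0 →TF1
b1 →J2
b2 →J1
b3 →I1
b4 →J2

bond 2 stroke→J1  (Se1 fixes effort; stroke away)
bond 0 stroke→TF1  (J1 effort already set via bond 2)
bond 1 stroke→J2  (TF TF1: opposite of bond 0)
bond 3 stroke→I1  (I1 integral (f out))
bond 4 stroke→J2  (1-jn J2 has f-setter on 3)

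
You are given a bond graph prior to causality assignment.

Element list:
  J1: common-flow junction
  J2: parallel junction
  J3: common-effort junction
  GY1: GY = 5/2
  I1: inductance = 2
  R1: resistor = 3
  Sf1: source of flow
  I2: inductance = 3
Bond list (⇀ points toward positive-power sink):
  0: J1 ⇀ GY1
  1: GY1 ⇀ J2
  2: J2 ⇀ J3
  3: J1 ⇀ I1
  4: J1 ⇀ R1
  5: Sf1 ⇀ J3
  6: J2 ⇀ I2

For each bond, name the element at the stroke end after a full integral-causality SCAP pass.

bond 5 stroke at Sf1  (Sf1: flow source, stroke at near end)
bond 2 stroke at J3  (J3: last free bond brings effort in)
bond 3 stroke at I1  (I1: I, integral causality)
bond 0 stroke at J1  (J1 flow already set via bond 3)
bond 4 stroke at J1  (common-f at J1 fixed by 3)
bond 1 stroke at J2  (GY1: gyrator matches bond 0)
bond 6 stroke at I2  (J2: bond 1 brought effort, rest push out)

bond 0 →J1
bond 1 →J2
bond 2 →J3
bond 3 →I1
bond 4 →J1
bond 5 →Sf1
bond 6 →I2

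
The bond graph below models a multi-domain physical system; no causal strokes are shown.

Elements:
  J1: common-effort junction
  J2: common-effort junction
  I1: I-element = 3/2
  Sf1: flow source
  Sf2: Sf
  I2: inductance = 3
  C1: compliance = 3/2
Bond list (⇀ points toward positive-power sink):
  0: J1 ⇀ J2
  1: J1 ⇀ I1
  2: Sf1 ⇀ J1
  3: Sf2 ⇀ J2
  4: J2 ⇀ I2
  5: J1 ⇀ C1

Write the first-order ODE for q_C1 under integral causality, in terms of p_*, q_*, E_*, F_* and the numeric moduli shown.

dq_C1/dt = F_Sf1 + F_Sf2 - 2*p_I1/3 - p_I2/3

β2 →Sf1  (source Sf1 imposes f)
β3 →Sf2  (Sf2 (Sf) sets flow on bond)
β1 →I1  (I1: I, integral causality)
β4 →I2  (I2: I, integral causality)
β0 →J2  (closing 0-jn rule on J2)
β5 →J1  (J1 needs exactly one e-in)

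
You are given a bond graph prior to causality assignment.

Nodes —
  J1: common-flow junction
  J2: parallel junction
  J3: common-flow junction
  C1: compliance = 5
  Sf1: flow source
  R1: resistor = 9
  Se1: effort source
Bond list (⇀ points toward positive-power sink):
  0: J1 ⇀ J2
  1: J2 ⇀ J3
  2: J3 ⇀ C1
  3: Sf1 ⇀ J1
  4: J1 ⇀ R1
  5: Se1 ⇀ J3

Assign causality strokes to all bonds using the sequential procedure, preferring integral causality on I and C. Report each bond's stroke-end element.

b3 |Sf1  (source Sf1 imposes f)
b5 |J3  (Se1 (Se) sets effort on bond)
b0 |J1  (common-f at J1 fixed by 3)
b4 |J1  (common-f at J1 fixed by 3)
b1 |J2  (closing 0-jn rule on J2)
b2 |J3  (common-f at J3 fixed by 1)

bond 0 stroke at J1
bond 1 stroke at J2
bond 2 stroke at J3
bond 3 stroke at Sf1
bond 4 stroke at J1
bond 5 stroke at J3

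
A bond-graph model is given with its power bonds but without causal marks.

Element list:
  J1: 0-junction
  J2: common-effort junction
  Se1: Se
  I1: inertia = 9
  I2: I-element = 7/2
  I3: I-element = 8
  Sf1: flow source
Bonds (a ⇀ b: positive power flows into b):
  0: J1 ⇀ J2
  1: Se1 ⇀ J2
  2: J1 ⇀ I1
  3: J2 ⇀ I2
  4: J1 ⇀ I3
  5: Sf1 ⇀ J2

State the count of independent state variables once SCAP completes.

b1 stroke→J2  (source Se1 imposes e)
b5 stroke→Sf1  (Sf1 fixes flow; stroke at Sf1)
b0 stroke→J1  (0-jn J2 has e-setter on 1)
b3 stroke→I2  (common-e at J2 fixed by 1)
b2 stroke→I1  (common-e at J1 fixed by 0)
b4 stroke→I3  (0-jn J1 has e-setter on 0)

3  (I1, I2, I3 all integral)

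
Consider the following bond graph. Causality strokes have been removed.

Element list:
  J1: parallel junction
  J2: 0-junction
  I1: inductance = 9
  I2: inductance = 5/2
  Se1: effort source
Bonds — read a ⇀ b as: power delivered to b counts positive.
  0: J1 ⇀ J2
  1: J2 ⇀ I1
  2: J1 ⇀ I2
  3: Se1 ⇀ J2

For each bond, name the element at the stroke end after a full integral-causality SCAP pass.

#0 |J1
#1 |I1
#2 |I2
#3 |J2

β3 |J2  (Se1: effort source, stroke at far end)
β0 |J1  (0-jn J2 has e-setter on 3)
β1 |I1  (J2 effort already set via bond 3)
β2 |I2  (0-jn J1 has e-setter on 0)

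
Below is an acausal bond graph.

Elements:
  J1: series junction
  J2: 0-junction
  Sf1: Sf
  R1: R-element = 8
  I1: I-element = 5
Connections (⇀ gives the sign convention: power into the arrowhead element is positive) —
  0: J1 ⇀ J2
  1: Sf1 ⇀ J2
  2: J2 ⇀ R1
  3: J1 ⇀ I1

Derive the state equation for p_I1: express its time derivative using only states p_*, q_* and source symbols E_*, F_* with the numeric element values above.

dp_I1/dt = -8*F_Sf1 - 8*p_I1/5

#1 →Sf1  (Sf1 (Sf) sets flow on bond)
#3 →I1  (I1 outputs flow p/I1)
#0 →J1  (J1: bond 3 brought flow, rest push out)
#2 →J2  (J2: last free bond brings effort in)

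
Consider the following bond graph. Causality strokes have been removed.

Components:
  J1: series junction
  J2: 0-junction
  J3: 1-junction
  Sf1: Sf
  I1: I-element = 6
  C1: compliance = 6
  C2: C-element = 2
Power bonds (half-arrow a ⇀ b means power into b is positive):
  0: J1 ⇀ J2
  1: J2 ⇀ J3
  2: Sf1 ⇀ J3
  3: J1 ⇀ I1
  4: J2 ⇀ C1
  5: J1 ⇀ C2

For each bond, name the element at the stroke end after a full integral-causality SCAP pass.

b0 stroke→J1
b1 stroke→J3
b2 stroke→Sf1
b3 stroke→I1
b4 stroke→J2
b5 stroke→J1

β2 →Sf1  (Sf1: flow source, stroke at near end)
β1 →J3  (J3: bond 2 brought flow, rest push out)
β3 →I1  (I1: I, integral causality)
β0 →J1  (J1: bond 3 brought flow, rest push out)
β5 →J1  (J1 flow already set via bond 3)
β4 →J2  (J2 needs exactly one e-in)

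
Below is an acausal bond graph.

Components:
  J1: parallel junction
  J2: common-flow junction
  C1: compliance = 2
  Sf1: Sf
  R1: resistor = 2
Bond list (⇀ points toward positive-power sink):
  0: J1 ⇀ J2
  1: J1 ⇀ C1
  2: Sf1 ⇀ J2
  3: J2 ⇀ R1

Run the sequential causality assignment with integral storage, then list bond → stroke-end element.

β2 stroke→Sf1  (Sf1 fixes flow; stroke at Sf1)
β0 stroke→J2  (1-jn J2 has f-setter on 2)
β3 stroke→J2  (1-jn J2 has f-setter on 2)
β1 stroke→J1  (J1: last free bond brings effort in)

β0 →J2
β1 →J1
β2 →Sf1
β3 →J2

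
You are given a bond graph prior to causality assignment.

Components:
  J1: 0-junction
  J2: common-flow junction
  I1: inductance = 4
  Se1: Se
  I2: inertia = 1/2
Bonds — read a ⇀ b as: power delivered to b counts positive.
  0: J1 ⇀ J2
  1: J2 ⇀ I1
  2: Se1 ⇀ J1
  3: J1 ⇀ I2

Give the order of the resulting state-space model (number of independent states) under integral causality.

b2 |J1  (Se1 fixes effort; stroke away)
b0 |J2  (J1: bond 2 brought effort, rest push out)
b3 |I2  (common-e at J1 fixed by 2)
b1 |I1  (only one flow-in slot at J2)

2  (I1, I2 all integral)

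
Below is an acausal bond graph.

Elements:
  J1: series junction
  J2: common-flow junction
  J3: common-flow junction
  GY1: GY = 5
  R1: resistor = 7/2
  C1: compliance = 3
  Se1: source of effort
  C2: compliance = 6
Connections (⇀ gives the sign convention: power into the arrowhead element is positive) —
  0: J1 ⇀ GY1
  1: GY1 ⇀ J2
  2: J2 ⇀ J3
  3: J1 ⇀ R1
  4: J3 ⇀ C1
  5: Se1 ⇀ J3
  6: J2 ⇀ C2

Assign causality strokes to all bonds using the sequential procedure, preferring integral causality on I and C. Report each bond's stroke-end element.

b0 |GY1
b1 |GY1
b2 |J2
b3 |J1
b4 |J3
b5 |J3
b6 |J2

β5 |J3  (source Se1 imposes e)
β4 |J3  (prefer integral on C1)
β2 |J2  (closing 1-jn rule on J3)
β6 |J2  (prefer integral on C2)
β1 |GY1  (closing 1-jn rule on J2)
β0 |GY1  (GY1: gyrator matches bond 1)
β3 |J1  (1-jn J1 has f-setter on 0)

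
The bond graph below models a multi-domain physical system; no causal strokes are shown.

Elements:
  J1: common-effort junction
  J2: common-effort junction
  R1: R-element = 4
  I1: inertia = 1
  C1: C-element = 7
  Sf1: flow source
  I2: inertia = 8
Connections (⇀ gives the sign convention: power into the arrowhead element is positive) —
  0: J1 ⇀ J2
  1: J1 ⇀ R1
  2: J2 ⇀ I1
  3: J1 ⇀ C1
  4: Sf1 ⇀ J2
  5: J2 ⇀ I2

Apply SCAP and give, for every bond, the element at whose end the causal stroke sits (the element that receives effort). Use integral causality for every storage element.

β4 →Sf1  (Sf1 fixes flow; stroke at Sf1)
β2 →I1  (I1: I, integral causality)
β3 →J1  (prefer integral on C1)
β0 →J2  (J1 effort already set via bond 3)
β1 →R1  (J1: bond 3 brought effort, rest push out)
β5 →I2  (0-jn J2 has e-setter on 0)

bond 0 →J2
bond 1 →R1
bond 2 →I1
bond 3 →J1
bond 4 →Sf1
bond 5 →I2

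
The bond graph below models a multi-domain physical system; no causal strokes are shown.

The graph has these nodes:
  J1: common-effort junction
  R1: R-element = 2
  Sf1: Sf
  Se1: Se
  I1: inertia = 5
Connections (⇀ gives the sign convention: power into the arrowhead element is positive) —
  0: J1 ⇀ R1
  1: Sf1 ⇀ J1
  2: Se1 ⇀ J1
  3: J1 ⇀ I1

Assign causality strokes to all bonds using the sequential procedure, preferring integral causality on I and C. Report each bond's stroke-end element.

b1 stroke at Sf1  (Sf1 (Sf) sets flow on bond)
b2 stroke at J1  (source Se1 imposes e)
b0 stroke at R1  (J1: bond 2 brought effort, rest push out)
b3 stroke at I1  (J1: bond 2 brought effort, rest push out)

#0 stroke at R1
#1 stroke at Sf1
#2 stroke at J1
#3 stroke at I1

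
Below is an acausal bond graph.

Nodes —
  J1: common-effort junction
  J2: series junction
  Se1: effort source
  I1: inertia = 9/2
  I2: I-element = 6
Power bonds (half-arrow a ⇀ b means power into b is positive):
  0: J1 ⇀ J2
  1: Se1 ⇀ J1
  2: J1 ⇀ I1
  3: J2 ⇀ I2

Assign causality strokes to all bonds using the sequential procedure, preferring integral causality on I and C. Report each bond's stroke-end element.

β1 |J1  (Se1 fixes effort; stroke away)
β0 |J2  (J1: bond 1 brought effort, rest push out)
β2 |I1  (0-jn J1 has e-setter on 1)
β3 |I2  (J2 needs exactly one f-in)

#0 stroke→J2
#1 stroke→J1
#2 stroke→I1
#3 stroke→I2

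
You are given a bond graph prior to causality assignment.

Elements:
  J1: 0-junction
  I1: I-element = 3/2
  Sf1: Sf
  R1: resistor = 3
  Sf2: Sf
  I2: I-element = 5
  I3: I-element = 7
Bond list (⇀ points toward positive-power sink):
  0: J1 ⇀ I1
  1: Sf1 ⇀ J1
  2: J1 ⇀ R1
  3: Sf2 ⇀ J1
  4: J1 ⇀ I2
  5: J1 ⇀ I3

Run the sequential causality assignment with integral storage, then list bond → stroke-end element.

#0 |I1
#1 |Sf1
#2 |J1
#3 |Sf2
#4 |I2
#5 |I3

b1 →Sf1  (Sf1 (Sf) sets flow on bond)
b3 →Sf2  (source Sf2 imposes f)
b0 →I1  (prefer integral on I1)
b4 →I2  (I2 outputs flow p/I2)
b5 →I3  (I3 integral (f out))
b2 →J1  (closing 0-jn rule on J1)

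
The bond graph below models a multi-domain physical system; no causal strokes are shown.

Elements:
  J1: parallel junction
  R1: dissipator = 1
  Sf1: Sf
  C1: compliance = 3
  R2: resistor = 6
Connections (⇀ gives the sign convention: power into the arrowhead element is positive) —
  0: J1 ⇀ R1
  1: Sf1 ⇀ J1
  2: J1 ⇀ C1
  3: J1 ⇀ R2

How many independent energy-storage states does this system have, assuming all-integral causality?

β1 stroke→Sf1  (Sf1 fixes flow; stroke at Sf1)
β2 stroke→J1  (C1: C, integral causality)
β0 stroke→R1  (J1 effort already set via bond 2)
β3 stroke→R2  (J1: bond 2 brought effort, rest push out)

1  (C1 all integral)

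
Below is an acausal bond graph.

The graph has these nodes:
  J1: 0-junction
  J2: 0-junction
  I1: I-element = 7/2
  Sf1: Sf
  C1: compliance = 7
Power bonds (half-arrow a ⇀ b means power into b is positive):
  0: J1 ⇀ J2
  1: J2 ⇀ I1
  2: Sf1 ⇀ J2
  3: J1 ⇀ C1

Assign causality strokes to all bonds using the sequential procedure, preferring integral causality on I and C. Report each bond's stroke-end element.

β2 →Sf1  (Sf1 (Sf) sets flow on bond)
β1 →I1  (I1: I, integral causality)
β0 →J2  (closing 0-jn rule on J2)
β3 →J1  (J1: last free bond brings effort in)

β0 →J2
β1 →I1
β2 →Sf1
β3 →J1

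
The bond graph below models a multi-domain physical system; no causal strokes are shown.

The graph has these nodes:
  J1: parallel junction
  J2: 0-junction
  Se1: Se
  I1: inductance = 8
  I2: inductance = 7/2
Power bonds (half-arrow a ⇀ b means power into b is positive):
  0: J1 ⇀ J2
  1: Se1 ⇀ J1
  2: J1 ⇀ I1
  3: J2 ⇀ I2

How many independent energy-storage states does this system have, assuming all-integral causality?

b1 →J1  (Se1: effort source, stroke at far end)
b0 →J2  (J1 effort already set via bond 1)
b2 →I1  (common-e at J1 fixed by 1)
b3 →I2  (0-jn J2 has e-setter on 0)

2  (I1, I2 all integral)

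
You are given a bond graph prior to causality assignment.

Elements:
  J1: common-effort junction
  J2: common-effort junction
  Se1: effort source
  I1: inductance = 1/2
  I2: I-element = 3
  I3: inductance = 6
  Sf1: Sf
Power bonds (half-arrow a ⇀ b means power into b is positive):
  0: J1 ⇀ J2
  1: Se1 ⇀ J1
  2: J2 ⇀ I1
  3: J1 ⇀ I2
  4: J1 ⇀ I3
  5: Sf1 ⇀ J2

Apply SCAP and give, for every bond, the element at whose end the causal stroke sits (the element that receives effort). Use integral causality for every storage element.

bond 0 |J2
bond 1 |J1
bond 2 |I1
bond 3 |I2
bond 4 |I3
bond 5 |Sf1

β1 →J1  (Se1: effort source, stroke at far end)
β5 →Sf1  (source Sf1 imposes f)
β0 →J2  (J1 effort already set via bond 1)
β3 →I2  (0-jn J1 has e-setter on 1)
β4 →I3  (common-e at J1 fixed by 1)
β2 →I1  (common-e at J2 fixed by 0)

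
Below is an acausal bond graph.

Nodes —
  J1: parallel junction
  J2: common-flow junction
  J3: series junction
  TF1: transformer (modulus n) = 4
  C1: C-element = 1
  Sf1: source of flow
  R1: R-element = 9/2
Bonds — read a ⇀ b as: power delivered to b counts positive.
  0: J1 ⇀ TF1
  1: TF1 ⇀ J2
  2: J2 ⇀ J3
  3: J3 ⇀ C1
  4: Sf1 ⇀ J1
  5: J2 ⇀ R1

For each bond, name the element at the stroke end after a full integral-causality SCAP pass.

β0 |J1
β1 |TF1
β2 |J2
β3 |J3
β4 |Sf1
β5 |J2

β4 stroke→Sf1  (Sf1: flow source, stroke at near end)
β0 stroke→J1  (J1: last free bond brings effort in)
β1 stroke→TF1  (TF TF1: opposite of bond 0)
β2 stroke→J2  (common-f at J2 fixed by 1)
β5 stroke→J2  (1-jn J2 has f-setter on 1)
β3 stroke→J3  (common-f at J3 fixed by 2)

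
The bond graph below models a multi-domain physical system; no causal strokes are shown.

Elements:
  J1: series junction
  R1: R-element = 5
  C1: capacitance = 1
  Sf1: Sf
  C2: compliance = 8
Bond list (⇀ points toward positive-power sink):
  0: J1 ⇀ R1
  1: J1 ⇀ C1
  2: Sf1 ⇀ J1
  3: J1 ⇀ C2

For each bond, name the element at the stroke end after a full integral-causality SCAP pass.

bond 2 stroke→Sf1  (source Sf1 imposes f)
bond 0 stroke→J1  (J1: bond 2 brought flow, rest push out)
bond 1 stroke→J1  (1-jn J1 has f-setter on 2)
bond 3 stroke→J1  (1-jn J1 has f-setter on 2)

#0 →J1
#1 →J1
#2 →Sf1
#3 →J1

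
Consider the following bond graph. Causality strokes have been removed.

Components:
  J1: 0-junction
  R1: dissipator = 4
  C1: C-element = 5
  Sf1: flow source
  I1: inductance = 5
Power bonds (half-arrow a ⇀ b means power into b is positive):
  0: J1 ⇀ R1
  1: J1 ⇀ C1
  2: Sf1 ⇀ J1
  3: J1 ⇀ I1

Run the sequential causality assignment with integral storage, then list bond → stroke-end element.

β2 stroke at Sf1  (Sf1 fixes flow; stroke at Sf1)
β1 stroke at J1  (C1 outputs effort q/C1)
β0 stroke at R1  (common-e at J1 fixed by 1)
β3 stroke at I1  (0-jn J1 has e-setter on 1)

b0 stroke at R1
b1 stroke at J1
b2 stroke at Sf1
b3 stroke at I1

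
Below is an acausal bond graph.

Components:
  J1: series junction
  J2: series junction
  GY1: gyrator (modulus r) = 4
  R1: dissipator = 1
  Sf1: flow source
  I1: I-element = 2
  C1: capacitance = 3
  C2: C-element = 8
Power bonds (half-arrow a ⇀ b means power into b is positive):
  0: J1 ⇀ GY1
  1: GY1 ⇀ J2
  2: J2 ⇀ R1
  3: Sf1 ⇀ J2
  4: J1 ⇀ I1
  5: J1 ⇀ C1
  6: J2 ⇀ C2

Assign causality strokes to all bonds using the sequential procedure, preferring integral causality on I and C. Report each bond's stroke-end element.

b0 |J1
b1 |J2
b2 |J2
b3 |Sf1
b4 |I1
b5 |J1
b6 |J2

b3 →Sf1  (source Sf1 imposes f)
b1 →J2  (J2 flow already set via bond 3)
b2 →J2  (J2 flow already set via bond 3)
b6 →J2  (common-f at J2 fixed by 3)
b0 →J1  (GY GY1: same side as bond 1)
b4 →I1  (I1: I, integral causality)
b5 →J1  (J1 flow already set via bond 4)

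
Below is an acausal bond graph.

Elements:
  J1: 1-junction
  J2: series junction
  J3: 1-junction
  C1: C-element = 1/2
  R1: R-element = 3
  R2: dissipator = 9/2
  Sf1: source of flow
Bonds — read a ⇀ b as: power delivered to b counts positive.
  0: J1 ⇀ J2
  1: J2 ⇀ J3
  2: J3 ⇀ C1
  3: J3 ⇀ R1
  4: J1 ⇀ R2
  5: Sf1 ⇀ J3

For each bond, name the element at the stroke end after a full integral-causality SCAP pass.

b5 →Sf1  (Sf1 fixes flow; stroke at Sf1)
b1 →J3  (1-jn J3 has f-setter on 5)
b2 →J3  (common-f at J3 fixed by 5)
b3 →J3  (J3: bond 5 brought flow, rest push out)
b0 →J2  (1-jn J2 has f-setter on 1)
b4 →J1  (common-f at J1 fixed by 0)

b0 →J2
b1 →J3
b2 →J3
b3 →J3
b4 →J1
b5 →Sf1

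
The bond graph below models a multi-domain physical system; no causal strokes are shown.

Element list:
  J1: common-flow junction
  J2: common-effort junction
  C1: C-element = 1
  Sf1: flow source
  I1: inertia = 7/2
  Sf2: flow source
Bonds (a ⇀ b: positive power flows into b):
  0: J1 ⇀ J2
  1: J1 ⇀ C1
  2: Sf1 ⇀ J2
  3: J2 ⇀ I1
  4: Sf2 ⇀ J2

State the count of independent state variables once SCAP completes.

2  (C1, I1 all integral)

bond 2 |Sf1  (Sf1: flow source, stroke at near end)
bond 4 |Sf2  (Sf2 (Sf) sets flow on bond)
bond 1 |J1  (C1: C, integral causality)
bond 0 |J2  (J1 needs exactly one f-in)
bond 3 |I1  (J2 effort already set via bond 0)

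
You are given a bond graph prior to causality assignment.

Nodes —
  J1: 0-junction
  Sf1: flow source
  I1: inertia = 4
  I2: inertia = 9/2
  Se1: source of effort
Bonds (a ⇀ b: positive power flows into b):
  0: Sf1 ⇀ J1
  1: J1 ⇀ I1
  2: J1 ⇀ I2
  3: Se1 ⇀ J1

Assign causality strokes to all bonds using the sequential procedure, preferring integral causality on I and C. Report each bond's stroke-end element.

bond 0 stroke at Sf1
bond 1 stroke at I1
bond 2 stroke at I2
bond 3 stroke at J1

b0 stroke→Sf1  (source Sf1 imposes f)
b3 stroke→J1  (Se1 fixes effort; stroke away)
b1 stroke→I1  (J1: bond 3 brought effort, rest push out)
b2 stroke→I2  (0-jn J1 has e-setter on 3)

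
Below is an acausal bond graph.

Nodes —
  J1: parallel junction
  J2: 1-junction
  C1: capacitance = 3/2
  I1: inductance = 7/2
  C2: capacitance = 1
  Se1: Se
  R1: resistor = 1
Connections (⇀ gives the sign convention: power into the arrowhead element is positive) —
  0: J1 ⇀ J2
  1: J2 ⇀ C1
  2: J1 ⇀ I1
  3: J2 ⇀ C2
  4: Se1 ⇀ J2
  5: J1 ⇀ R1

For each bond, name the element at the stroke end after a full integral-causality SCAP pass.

#4 stroke→J2  (Se1 (Se) sets effort on bond)
#1 stroke→J2  (C1: C, integral causality)
#2 stroke→I1  (prefer integral on I1)
#3 stroke→J2  (C2: C, integral causality)
#0 stroke→J1  (J2 needs exactly one f-in)
#5 stroke→R1  (common-e at J1 fixed by 0)

b0 →J1
b1 →J2
b2 →I1
b3 →J2
b4 →J2
b5 →R1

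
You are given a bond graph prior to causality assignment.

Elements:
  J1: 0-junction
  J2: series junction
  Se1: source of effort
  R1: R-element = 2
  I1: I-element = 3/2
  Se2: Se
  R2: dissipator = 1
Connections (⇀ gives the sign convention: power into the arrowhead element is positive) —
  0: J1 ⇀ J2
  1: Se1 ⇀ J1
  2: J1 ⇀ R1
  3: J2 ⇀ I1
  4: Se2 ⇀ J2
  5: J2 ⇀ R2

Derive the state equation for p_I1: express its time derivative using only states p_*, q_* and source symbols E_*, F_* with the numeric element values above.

β1 →J1  (Se1 fixes effort; stroke away)
β4 →J2  (Se2 fixes effort; stroke away)
β0 →J2  (0-jn J1 has e-setter on 1)
β2 →R1  (J1 effort already set via bond 1)
β3 →I1  (I1 outputs flow p/I1)
β5 →J2  (1-jn J2 has f-setter on 3)

dp_I1/dt = E_Se1 + E_Se2 - 2*p_I1/3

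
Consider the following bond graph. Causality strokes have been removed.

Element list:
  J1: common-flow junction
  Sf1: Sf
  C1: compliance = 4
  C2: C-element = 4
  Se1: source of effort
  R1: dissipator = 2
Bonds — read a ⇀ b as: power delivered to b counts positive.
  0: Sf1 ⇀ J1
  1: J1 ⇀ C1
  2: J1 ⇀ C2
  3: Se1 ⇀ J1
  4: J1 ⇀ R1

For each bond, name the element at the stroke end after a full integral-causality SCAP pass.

β0 →Sf1  (Sf1 (Sf) sets flow on bond)
β3 →J1  (Se1 fixes effort; stroke away)
β1 →J1  (common-f at J1 fixed by 0)
β2 →J1  (J1 flow already set via bond 0)
β4 →J1  (J1: bond 0 brought flow, rest push out)

#0 stroke→Sf1
#1 stroke→J1
#2 stroke→J1
#3 stroke→J1
#4 stroke→J1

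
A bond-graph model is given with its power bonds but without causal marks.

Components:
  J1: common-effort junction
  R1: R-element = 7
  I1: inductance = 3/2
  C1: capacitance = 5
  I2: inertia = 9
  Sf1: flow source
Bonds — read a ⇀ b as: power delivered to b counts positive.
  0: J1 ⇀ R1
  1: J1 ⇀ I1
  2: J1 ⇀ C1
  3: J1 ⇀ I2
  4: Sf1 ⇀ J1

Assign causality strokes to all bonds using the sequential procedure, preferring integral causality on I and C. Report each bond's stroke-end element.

b0 →R1
b1 →I1
b2 →J1
b3 →I2
b4 →Sf1

β4 →Sf1  (source Sf1 imposes f)
β1 →I1  (prefer integral on I1)
β2 →J1  (prefer integral on C1)
β0 →R1  (J1 effort already set via bond 2)
β3 →I2  (common-e at J1 fixed by 2)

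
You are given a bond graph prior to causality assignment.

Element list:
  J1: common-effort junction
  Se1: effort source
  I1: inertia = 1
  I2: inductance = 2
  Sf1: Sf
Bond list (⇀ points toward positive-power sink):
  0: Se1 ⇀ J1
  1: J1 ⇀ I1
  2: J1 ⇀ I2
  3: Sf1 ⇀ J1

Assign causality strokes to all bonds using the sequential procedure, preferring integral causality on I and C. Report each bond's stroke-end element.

#0 stroke at J1  (Se1 (Se) sets effort on bond)
#3 stroke at Sf1  (Sf1 fixes flow; stroke at Sf1)
#1 stroke at I1  (J1 effort already set via bond 0)
#2 stroke at I2  (J1 effort already set via bond 0)

b0 |J1
b1 |I1
b2 |I2
b3 |Sf1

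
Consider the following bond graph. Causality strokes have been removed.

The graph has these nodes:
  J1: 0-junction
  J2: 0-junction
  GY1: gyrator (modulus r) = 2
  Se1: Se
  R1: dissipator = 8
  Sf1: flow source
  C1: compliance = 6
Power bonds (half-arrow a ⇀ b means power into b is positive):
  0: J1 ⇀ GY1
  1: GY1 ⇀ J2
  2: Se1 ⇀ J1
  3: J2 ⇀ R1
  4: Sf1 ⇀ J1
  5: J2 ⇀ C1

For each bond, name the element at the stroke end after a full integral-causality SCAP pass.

#2 stroke→J1  (source Se1 imposes e)
#4 stroke→Sf1  (Sf1 fixes flow; stroke at Sf1)
#0 stroke→GY1  (J1: bond 2 brought effort, rest push out)
#1 stroke→GY1  (GY GY1: same side as bond 0)
#5 stroke→J2  (C1: C, integral causality)
#3 stroke→R1  (J2: bond 5 brought effort, rest push out)

β0 stroke→GY1
β1 stroke→GY1
β2 stroke→J1
β3 stroke→R1
β4 stroke→Sf1
β5 stroke→J2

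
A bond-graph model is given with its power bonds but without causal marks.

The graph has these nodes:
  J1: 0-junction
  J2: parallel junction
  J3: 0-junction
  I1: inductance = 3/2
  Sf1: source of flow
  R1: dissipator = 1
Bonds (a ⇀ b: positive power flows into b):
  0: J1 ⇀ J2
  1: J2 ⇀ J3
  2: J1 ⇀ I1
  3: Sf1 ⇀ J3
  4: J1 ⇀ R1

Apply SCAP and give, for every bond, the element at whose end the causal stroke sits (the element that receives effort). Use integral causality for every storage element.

b0 stroke→J2
b1 stroke→J3
b2 stroke→I1
b3 stroke→Sf1
b4 stroke→J1

b3 →Sf1  (Sf1 fixes flow; stroke at Sf1)
b1 →J3  (J3 needs exactly one e-in)
b0 →J2  (J2 needs exactly one e-in)
b2 →I1  (I1 integral (f out))
b4 →J1  (J1: last free bond brings effort in)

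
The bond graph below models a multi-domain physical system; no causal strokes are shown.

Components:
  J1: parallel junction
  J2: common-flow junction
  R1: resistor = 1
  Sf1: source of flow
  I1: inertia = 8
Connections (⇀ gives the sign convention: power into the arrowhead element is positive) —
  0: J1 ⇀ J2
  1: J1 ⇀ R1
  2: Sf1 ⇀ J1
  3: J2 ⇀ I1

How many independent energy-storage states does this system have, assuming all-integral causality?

1  (I1 all integral)

b2 |Sf1  (Sf1 (Sf) sets flow on bond)
b3 |I1  (I1 outputs flow p/I1)
b0 |J2  (common-f at J2 fixed by 3)
b1 |J1  (J1 needs exactly one e-in)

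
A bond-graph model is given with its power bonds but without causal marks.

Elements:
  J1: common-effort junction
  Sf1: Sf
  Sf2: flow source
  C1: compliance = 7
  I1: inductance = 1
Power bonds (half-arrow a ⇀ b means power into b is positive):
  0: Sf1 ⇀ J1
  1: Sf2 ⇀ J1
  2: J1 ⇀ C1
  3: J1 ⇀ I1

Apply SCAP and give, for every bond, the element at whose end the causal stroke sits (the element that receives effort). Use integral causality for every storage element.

bond 0 |Sf1  (Sf1 (Sf) sets flow on bond)
bond 1 |Sf2  (Sf2 fixes flow; stroke at Sf2)
bond 2 |J1  (C1 integral (e out))
bond 3 |I1  (J1: bond 2 brought effort, rest push out)

bond 0 stroke→Sf1
bond 1 stroke→Sf2
bond 2 stroke→J1
bond 3 stroke→I1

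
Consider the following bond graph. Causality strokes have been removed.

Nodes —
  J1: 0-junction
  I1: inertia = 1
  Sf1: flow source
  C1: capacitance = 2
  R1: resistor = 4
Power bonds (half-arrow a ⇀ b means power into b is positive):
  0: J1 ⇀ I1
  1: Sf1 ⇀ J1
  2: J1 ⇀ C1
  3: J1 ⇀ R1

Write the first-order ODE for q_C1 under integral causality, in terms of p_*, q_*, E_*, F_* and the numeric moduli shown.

bond 1 |Sf1  (source Sf1 imposes f)
bond 0 |I1  (I1 integral (f out))
bond 2 |J1  (C1 integral (e out))
bond 3 |R1  (J1 effort already set via bond 2)

dq_C1/dt = F_Sf1 - p_I1 - q_C1/8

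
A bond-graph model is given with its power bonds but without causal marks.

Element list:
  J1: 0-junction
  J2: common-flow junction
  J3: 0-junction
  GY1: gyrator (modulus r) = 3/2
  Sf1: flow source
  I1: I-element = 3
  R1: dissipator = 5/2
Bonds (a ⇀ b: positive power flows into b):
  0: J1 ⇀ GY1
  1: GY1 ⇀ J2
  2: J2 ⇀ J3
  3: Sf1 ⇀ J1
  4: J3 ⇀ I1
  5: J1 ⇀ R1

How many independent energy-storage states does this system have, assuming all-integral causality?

1  (I1 all integral)

β3 →Sf1  (source Sf1 imposes f)
β4 →I1  (prefer integral on I1)
β2 →J3  (J3 needs exactly one e-in)
β1 →J2  (common-f at J2 fixed by 2)
β0 →J1  (GY GY1: same side as bond 1)
β5 →R1  (0-jn J1 has e-setter on 0)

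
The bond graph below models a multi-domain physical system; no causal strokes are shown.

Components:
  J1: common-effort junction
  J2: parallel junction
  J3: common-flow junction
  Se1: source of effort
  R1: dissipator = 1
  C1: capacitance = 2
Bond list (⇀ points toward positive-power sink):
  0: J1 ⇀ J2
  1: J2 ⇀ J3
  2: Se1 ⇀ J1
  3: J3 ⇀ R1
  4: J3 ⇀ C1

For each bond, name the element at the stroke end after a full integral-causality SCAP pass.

b0 stroke→J2
b1 stroke→J3
b2 stroke→J1
b3 stroke→R1
b4 stroke→J3

b2 |J1  (Se1 (Se) sets effort on bond)
b0 |J2  (common-e at J1 fixed by 2)
b1 |J3  (common-e at J2 fixed by 0)
b4 |J3  (C1: C, integral causality)
b3 |R1  (J3: last free bond brings flow in)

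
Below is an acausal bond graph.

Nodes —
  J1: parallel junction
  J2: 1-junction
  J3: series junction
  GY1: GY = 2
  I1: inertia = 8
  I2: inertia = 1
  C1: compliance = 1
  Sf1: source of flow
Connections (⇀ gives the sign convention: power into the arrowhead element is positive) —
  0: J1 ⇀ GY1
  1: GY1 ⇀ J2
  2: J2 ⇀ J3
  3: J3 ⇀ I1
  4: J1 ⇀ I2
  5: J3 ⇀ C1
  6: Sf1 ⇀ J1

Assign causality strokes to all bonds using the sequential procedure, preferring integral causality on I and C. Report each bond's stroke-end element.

bond 0 →J1
bond 1 →J2
bond 2 →J3
bond 3 →I1
bond 4 →I2
bond 5 →J3
bond 6 →Sf1

b6 |Sf1  (Sf1: flow source, stroke at near end)
b3 |I1  (I1: I, integral causality)
b2 |J3  (1-jn J3 has f-setter on 3)
b5 |J3  (common-f at J3 fixed by 3)
b1 |J2  (1-jn J2 has f-setter on 2)
b0 |J1  (GY1 both-in/both-out from 1)
b4 |I2  (0-jn J1 has e-setter on 0)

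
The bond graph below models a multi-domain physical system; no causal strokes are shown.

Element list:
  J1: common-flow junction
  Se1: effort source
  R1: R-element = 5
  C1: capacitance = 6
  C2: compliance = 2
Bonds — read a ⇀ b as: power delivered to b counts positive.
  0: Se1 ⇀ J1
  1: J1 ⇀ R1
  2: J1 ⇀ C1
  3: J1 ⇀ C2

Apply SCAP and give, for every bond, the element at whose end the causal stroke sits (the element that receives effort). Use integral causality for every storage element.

b0 →J1
b1 →R1
b2 →J1
b3 →J1

bond 0 stroke at J1  (Se1 (Se) sets effort on bond)
bond 2 stroke at J1  (prefer integral on C1)
bond 3 stroke at J1  (prefer integral on C2)
bond 1 stroke at R1  (J1: last free bond brings flow in)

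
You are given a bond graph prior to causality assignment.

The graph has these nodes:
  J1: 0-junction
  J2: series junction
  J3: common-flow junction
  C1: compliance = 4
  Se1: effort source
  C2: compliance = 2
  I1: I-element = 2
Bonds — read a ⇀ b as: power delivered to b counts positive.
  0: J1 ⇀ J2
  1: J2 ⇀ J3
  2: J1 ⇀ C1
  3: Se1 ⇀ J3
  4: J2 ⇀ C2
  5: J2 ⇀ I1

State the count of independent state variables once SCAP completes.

3  (C1, C2, I1 all integral)

β3 |J3  (Se1 fixes effort; stroke away)
β1 |J2  (closing 1-jn rule on J3)
β2 |J1  (prefer integral on C1)
β0 |J2  (common-e at J1 fixed by 2)
β4 |J2  (C2 outputs effort q/C2)
β5 |I1  (closing 1-jn rule on J2)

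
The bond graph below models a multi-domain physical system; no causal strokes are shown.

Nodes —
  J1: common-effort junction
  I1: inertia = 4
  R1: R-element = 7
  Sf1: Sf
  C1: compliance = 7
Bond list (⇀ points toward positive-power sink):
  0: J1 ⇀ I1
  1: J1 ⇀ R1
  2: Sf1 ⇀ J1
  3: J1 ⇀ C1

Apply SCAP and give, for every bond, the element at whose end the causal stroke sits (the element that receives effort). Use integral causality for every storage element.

bond 0 |I1
bond 1 |R1
bond 2 |Sf1
bond 3 |J1

b2 |Sf1  (Sf1 (Sf) sets flow on bond)
b0 |I1  (I1 outputs flow p/I1)
b3 |J1  (prefer integral on C1)
b1 |R1  (J1 effort already set via bond 3)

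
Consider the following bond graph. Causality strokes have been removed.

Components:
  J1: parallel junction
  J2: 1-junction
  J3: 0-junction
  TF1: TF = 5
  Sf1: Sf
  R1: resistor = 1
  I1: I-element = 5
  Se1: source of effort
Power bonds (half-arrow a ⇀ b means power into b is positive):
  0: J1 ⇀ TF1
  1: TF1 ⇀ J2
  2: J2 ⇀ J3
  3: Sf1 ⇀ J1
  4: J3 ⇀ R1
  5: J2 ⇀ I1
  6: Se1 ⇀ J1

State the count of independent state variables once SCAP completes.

β3 stroke→Sf1  (Sf1 (Sf) sets flow on bond)
β6 stroke→J1  (source Se1 imposes e)
β0 stroke→TF1  (J1 effort already set via bond 6)
β1 stroke→J2  (TF TF1: opposite of bond 0)
β5 stroke→I1  (I1: I, integral causality)
β2 stroke→J2  (J2: bond 5 brought flow, rest push out)
β4 stroke→J3  (J3 needs exactly one e-in)

1  (I1 all integral)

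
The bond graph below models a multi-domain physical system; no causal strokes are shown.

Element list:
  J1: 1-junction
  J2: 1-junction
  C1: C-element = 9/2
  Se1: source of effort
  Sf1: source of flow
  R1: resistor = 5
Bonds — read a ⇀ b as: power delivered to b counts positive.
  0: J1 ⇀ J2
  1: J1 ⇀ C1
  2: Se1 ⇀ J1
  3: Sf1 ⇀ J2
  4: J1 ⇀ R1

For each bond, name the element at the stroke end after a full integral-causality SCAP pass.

bond 0 stroke→J2
bond 1 stroke→J1
bond 2 stroke→J1
bond 3 stroke→Sf1
bond 4 stroke→J1

b2 stroke→J1  (Se1 (Se) sets effort on bond)
b3 stroke→Sf1  (Sf1: flow source, stroke at near end)
b0 stroke→J2  (J2: bond 3 brought flow, rest push out)
b1 stroke→J1  (common-f at J1 fixed by 0)
b4 stroke→J1  (J1 flow already set via bond 0)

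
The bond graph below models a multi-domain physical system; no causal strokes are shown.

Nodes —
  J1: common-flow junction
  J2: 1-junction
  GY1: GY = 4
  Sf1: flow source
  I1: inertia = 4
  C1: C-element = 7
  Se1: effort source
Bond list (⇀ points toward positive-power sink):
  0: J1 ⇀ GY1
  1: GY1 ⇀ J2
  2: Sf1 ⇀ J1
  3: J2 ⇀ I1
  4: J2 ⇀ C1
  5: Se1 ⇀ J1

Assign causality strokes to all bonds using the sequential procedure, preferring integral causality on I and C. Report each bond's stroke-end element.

bond 2 stroke at Sf1  (source Sf1 imposes f)
bond 5 stroke at J1  (source Se1 imposes e)
bond 0 stroke at J1  (common-f at J1 fixed by 2)
bond 1 stroke at J2  (through GY1, causality inverts; strokes same side of GY1)
bond 3 stroke at I1  (prefer integral on I1)
bond 4 stroke at J2  (J2: bond 3 brought flow, rest push out)

bond 0 stroke at J1
bond 1 stroke at J2
bond 2 stroke at Sf1
bond 3 stroke at I1
bond 4 stroke at J2
bond 5 stroke at J1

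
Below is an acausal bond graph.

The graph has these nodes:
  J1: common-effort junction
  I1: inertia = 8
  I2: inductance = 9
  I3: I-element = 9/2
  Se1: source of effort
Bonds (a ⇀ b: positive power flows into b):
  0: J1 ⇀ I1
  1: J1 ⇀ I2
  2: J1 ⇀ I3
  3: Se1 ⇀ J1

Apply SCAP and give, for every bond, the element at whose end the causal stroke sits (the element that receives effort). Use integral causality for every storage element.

#0 →I1
#1 →I2
#2 →I3
#3 →J1

#3 →J1  (Se1: effort source, stroke at far end)
#0 →I1  (common-e at J1 fixed by 3)
#1 →I2  (common-e at J1 fixed by 3)
#2 →I3  (J1 effort already set via bond 3)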